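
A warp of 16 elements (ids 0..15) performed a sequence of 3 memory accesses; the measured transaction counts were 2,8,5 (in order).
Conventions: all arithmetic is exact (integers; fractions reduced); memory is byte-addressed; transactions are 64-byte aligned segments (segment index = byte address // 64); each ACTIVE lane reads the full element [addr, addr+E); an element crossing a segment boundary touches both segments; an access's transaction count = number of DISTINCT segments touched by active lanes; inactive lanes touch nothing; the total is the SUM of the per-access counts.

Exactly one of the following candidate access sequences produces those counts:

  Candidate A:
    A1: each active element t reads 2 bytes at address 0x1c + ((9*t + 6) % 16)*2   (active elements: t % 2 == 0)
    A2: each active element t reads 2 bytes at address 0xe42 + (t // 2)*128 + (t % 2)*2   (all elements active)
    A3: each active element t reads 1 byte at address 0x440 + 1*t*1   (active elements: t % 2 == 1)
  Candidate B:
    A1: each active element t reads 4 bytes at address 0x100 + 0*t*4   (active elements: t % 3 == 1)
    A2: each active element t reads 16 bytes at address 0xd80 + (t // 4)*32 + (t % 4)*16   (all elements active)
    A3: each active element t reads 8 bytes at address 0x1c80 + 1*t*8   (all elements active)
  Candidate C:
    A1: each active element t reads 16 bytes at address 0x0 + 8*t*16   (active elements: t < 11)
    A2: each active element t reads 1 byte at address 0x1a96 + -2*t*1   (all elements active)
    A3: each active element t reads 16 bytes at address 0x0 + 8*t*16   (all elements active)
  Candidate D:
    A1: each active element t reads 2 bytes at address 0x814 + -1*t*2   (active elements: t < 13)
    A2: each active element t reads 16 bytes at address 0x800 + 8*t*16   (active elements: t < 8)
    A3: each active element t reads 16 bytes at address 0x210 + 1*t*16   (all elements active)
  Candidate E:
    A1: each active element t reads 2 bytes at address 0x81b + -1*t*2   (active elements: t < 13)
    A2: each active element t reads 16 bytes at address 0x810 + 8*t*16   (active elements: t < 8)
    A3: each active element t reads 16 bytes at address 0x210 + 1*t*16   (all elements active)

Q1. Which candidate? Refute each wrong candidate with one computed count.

A: A1 gives 1 transaction, not 2
B: A1 gives 1 transaction, not 2
C: A1 gives 11 transactions, not 2
E: A1 gives 1 transaction, not 2
D: all counts match (2,8,5)

Answer: D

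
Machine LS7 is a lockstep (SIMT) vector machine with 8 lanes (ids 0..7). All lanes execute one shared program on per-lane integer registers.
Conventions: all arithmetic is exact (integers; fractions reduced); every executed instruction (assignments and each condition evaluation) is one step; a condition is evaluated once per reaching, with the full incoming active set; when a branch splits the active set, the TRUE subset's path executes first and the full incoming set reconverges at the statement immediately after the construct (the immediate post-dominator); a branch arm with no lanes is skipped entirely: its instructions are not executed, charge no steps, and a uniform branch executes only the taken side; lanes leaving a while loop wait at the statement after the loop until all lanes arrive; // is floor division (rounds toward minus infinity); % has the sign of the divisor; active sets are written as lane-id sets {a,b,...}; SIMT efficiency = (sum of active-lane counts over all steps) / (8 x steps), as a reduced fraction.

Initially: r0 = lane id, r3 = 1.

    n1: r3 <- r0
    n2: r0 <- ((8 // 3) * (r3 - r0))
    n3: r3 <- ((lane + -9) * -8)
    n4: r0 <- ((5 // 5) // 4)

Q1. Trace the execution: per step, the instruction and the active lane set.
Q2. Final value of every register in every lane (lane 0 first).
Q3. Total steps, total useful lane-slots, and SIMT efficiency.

step 0: r3 <- r0                     {0,1,2,3,4,5,6,7}
step 1: r0 <- ((8 // 3) * (r3 - r0)) {0,1,2,3,4,5,6,7}
step 2: r3 <- ((lane + -9) * -8)     {0,1,2,3,4,5,6,7}
step 3: r0 <- ((5 // 5) // 4)        {0,1,2,3,4,5,6,7}

Answer: 4 steps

r0: 0,0,0,0,0,0,0,0
r3: 72,64,56,48,40,32,24,16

steps = 4; useful = 32; efficiency = 32/32 = 1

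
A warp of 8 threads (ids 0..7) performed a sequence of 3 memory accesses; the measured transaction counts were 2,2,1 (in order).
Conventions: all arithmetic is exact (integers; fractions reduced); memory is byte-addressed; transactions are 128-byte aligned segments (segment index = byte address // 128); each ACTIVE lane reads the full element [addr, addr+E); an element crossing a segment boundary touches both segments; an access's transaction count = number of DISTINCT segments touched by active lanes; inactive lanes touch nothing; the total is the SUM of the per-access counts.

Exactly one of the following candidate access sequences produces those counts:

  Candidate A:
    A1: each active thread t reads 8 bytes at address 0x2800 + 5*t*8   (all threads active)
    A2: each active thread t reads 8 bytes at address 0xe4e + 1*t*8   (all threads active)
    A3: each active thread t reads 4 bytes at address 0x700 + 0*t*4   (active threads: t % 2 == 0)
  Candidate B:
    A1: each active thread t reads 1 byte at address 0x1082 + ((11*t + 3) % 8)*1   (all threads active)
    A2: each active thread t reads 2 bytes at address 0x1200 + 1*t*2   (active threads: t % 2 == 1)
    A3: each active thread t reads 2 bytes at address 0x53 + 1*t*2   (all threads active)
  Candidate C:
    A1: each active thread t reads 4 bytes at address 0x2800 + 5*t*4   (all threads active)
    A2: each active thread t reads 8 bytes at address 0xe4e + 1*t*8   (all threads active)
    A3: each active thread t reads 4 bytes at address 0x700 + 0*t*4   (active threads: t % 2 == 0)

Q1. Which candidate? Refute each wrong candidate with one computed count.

A: A1 gives 3 transactions, not 2
B: A1 gives 1 transaction, not 2
C: all counts match (2,2,1)

Answer: C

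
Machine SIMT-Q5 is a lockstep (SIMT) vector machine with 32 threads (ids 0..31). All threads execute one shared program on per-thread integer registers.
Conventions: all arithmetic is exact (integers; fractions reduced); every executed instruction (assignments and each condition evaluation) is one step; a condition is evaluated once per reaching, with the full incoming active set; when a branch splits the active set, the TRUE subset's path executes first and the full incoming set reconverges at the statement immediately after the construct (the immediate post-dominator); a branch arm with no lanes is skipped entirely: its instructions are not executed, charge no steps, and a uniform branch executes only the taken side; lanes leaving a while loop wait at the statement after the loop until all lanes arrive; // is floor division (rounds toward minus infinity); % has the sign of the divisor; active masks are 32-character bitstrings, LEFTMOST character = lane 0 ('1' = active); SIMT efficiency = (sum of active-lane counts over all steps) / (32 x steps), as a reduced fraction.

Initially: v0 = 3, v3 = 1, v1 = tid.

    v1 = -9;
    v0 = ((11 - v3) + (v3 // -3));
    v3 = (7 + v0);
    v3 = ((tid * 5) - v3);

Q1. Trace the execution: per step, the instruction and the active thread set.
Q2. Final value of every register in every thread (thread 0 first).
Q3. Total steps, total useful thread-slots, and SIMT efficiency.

step 0: v1 <- -9                     11111111111111111111111111111111
step 1: v0 <- ((11 - v3) + (v3 // -3)) 11111111111111111111111111111111
step 2: v3 <- (7 + v0)               11111111111111111111111111111111
step 3: v3 <- ((tid * 5) - v3)       11111111111111111111111111111111

Answer: 4 steps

v0: 9,9,9,9,9,9,9,9,9,9,9,9,9,9,9,9,9,9,9,9,9,9,9,9,9,9,9,9,9,9,9,9
v3: -16,-11,-6,-1,4,9,14,19,24,29,34,39,44,49,54,59,64,69,74,79,84,89,94,99,104,109,114,119,124,129,134,139
v1: -9,-9,-9,-9,-9,-9,-9,-9,-9,-9,-9,-9,-9,-9,-9,-9,-9,-9,-9,-9,-9,-9,-9,-9,-9,-9,-9,-9,-9,-9,-9,-9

steps = 4; useful = 128; efficiency = 128/128 = 1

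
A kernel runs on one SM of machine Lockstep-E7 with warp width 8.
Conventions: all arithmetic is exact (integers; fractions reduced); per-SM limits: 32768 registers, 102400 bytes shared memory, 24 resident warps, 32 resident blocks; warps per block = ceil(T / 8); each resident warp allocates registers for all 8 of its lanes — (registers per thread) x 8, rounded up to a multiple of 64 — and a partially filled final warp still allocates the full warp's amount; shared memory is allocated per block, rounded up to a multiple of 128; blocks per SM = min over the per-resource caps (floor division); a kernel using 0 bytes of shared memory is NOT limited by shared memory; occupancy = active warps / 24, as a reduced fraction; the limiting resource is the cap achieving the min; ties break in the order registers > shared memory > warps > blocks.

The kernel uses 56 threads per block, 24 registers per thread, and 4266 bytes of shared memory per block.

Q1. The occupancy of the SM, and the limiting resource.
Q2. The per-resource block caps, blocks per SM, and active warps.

Answer: occupancy 7/8, limited by warps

registers: 24 blocks
shared memory: 23 blocks
warps: 3 blocks
blocks: 32 blocks

Answer: 3 blocks, 21 active warps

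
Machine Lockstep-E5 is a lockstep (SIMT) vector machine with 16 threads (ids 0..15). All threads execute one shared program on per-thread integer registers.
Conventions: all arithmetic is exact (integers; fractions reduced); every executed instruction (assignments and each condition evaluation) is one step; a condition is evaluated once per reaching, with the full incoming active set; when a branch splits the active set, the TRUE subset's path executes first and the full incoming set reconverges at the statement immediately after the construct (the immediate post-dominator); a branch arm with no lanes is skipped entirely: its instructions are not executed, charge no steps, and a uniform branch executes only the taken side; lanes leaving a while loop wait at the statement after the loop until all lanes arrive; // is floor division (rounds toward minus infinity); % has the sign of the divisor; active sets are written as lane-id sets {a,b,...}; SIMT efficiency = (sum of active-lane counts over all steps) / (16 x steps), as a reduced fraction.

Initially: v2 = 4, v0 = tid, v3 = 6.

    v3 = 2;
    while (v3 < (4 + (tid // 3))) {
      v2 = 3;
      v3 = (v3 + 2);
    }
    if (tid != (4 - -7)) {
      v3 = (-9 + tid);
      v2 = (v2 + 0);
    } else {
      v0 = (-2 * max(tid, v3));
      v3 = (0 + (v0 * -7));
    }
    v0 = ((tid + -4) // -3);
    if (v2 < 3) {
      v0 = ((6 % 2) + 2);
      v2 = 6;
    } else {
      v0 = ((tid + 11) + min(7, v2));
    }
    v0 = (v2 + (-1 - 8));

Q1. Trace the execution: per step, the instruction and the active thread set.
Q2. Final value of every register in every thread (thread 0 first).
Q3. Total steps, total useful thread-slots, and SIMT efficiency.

step 0: v3 <- 2                      {0,1,2,3,4,5,6,7,8,9,10,11,12,13,14,15}
step 1: eval (v3 < (4 + (tid // 3))) {0,1,2,3,4,5,6,7,8,9,10,11,12,13,14,15}
step 2: v2 <- 3                      {0,1,2,3,4,5,6,7,8,9,10,11,12,13,14,15}
step 3: v3 <- (v3 + 2)               {0,1,2,3,4,5,6,7,8,9,10,11,12,13,14,15}
step 4: eval (v3 < (4 + (tid // 3))) {0,1,2,3,4,5,6,7,8,9,10,11,12,13,14,15}
step 5: v2 <- 3                      {3,4,5,6,7,8,9,10,11,12,13,14,15}
step 6: v3 <- (v3 + 2)               {3,4,5,6,7,8,9,10,11,12,13,14,15}
step 7: eval (v3 < (4 + (tid // 3))) {3,4,5,6,7,8,9,10,11,12,13,14,15}
step 8: v2 <- 3                      {9,10,11,12,13,14,15}
step 9: v3 <- (v3 + 2)               {9,10,11,12,13,14,15}
step 10: eval (v3 < (4 + (tid // 3))) {9,10,11,12,13,14,15}
step 11: v2 <- 3                      {15}
step 12: v3 <- (v3 + 2)               {15}
step 13: eval (v3 < (4 + (tid // 3))) {15}
step 14: eval (tid != (4 - -7))       {0,1,2,3,4,5,6,7,8,9,10,11,12,13,14,15}
step 15: v3 <- (-9 + tid)             {0,1,2,3,4,5,6,7,8,9,10,12,13,14,15}
step 16: v2 <- (v2 + 0)               {0,1,2,3,4,5,6,7,8,9,10,12,13,14,15}
step 17: v0 <- (-2 * max(tid, v3))    {11}
step 18: v3 <- (0 + (v0 * -7))        {11}
step 19: v0 <- ((tid + -4) // -3)     {0,1,2,3,4,5,6,7,8,9,10,11,12,13,14,15}
step 20: eval (v2 < 3)                {0,1,2,3,4,5,6,7,8,9,10,11,12,13,14,15}
step 21: v0 <- ((tid + 11) + min(7, v2)) {0,1,2,3,4,5,6,7,8,9,10,11,12,13,14,15}
step 22: v0 <- (v2 + (-1 - 8))        {0,1,2,3,4,5,6,7,8,9,10,11,12,13,14,15}

Answer: 23 steps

v2: 3,3,3,3,3,3,3,3,3,3,3,3,3,3,3,3
v0: -6,-6,-6,-6,-6,-6,-6,-6,-6,-6,-6,-6,-6,-6,-6,-6
v3: -9,-8,-7,-6,-5,-4,-3,-2,-1,0,1,154,3,4,5,6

steps = 23; useful = 255; efficiency = 255/368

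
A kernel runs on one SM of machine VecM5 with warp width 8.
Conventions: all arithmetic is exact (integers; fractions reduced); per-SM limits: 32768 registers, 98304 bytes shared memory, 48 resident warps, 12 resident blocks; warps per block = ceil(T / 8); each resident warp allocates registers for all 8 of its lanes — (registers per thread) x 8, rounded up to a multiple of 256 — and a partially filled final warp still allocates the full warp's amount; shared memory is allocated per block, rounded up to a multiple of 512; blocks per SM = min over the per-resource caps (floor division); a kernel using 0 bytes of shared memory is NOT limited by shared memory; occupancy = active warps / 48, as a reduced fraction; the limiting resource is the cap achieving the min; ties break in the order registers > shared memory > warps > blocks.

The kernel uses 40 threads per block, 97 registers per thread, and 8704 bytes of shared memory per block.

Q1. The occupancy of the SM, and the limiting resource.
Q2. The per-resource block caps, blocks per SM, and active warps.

Answer: occupancy 5/8, limited by registers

registers: 6 blocks
shared memory: 11 blocks
warps: 9 blocks
blocks: 12 blocks

Answer: 6 blocks, 30 active warps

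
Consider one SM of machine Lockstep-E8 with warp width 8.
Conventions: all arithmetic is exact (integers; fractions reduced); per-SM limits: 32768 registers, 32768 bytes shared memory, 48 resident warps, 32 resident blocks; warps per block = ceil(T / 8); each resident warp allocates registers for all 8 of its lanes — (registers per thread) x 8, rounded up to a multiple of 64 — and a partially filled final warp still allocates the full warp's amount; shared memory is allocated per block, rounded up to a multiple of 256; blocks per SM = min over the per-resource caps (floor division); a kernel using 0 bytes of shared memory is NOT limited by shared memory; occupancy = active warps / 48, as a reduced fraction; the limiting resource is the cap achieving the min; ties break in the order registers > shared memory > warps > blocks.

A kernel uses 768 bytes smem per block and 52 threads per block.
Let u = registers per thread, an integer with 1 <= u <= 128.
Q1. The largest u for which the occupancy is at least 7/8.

Answer: u = 96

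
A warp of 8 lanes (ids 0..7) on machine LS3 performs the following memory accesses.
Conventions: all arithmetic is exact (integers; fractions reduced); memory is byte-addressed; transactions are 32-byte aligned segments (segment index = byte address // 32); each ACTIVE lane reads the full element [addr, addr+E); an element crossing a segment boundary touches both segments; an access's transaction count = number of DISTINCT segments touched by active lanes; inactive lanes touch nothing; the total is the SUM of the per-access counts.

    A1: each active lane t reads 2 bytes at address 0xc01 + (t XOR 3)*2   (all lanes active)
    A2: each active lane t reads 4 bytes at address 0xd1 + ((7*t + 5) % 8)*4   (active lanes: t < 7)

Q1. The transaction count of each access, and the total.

A1: 1 transaction
A2: 2 transactions

Answer: 1,2; total 3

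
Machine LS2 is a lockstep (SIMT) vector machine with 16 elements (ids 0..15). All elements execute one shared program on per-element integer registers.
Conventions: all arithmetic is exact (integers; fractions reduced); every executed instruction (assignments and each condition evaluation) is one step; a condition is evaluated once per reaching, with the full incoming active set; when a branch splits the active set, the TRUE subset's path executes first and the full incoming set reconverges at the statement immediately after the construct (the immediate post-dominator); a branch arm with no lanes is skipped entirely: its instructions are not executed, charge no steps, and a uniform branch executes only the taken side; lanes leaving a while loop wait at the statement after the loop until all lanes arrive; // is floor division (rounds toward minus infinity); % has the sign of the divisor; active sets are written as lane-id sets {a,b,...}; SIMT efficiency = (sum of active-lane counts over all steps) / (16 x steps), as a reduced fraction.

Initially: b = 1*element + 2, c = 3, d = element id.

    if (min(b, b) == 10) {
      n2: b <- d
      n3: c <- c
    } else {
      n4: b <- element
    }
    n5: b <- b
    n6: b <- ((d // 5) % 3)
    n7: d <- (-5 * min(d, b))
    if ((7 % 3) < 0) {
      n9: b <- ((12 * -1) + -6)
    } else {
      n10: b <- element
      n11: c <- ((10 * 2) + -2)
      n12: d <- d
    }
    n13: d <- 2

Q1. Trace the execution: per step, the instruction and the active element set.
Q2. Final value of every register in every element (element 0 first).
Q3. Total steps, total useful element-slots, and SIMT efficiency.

step 0: eval (min(b, b) == 10)       {0,1,2,3,4,5,6,7,8,9,10,11,12,13,14,15}
step 1: b <- d                       {8}
step 2: c <- c                       {8}
step 3: b <- element                 {0,1,2,3,4,5,6,7,9,10,11,12,13,14,15}
step 4: b <- b                       {0,1,2,3,4,5,6,7,8,9,10,11,12,13,14,15}
step 5: b <- ((d // 5) % 3)          {0,1,2,3,4,5,6,7,8,9,10,11,12,13,14,15}
step 6: d <- (-5 * min(d, b))        {0,1,2,3,4,5,6,7,8,9,10,11,12,13,14,15}
step 7: eval ((7 % 3) < 0)           {0,1,2,3,4,5,6,7,8,9,10,11,12,13,14,15}
step 8: b <- element                 {0,1,2,3,4,5,6,7,8,9,10,11,12,13,14,15}
step 9: c <- ((10 * 2) + -2)         {0,1,2,3,4,5,6,7,8,9,10,11,12,13,14,15}
step 10: d <- d                       {0,1,2,3,4,5,6,7,8,9,10,11,12,13,14,15}
step 11: d <- 2                       {0,1,2,3,4,5,6,7,8,9,10,11,12,13,14,15}

Answer: 12 steps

b: 0,1,2,3,4,5,6,7,8,9,10,11,12,13,14,15
c: 18,18,18,18,18,18,18,18,18,18,18,18,18,18,18,18
d: 2,2,2,2,2,2,2,2,2,2,2,2,2,2,2,2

steps = 12; useful = 161; efficiency = 161/192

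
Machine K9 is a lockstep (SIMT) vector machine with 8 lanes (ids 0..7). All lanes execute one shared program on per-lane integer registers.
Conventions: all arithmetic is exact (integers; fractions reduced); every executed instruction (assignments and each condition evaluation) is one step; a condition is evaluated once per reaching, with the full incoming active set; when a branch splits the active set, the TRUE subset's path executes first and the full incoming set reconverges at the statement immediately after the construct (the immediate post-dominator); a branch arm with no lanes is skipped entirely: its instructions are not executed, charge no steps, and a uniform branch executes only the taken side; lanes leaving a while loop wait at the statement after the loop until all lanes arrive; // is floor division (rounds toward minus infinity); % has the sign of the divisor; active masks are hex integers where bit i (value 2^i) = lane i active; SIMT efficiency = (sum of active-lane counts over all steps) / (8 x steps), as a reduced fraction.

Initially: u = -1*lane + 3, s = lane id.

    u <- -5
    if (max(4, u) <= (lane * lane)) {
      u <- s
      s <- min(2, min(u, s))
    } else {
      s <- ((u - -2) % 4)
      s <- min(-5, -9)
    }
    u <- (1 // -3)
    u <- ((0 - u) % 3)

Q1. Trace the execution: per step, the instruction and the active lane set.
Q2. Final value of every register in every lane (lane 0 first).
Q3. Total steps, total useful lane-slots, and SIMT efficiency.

step 0: u <- -5                      0xff
step 1: eval (max(4, u) <= (lane * lane)) 0xff
step 2: u <- s                       0xfc
step 3: s <- min(2, min(u, s))       0xfc
step 4: s <- ((u - -2) % 4)          0x03
step 5: s <- min(-5, -9)             0x03
step 6: u <- (1 // -3)               0xff
step 7: u <- ((0 - u) % 3)           0xff

Answer: 8 steps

u: 1,1,1,1,1,1,1,1
s: -9,-9,2,2,2,2,2,2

steps = 8; useful = 48; efficiency = 48/64 = 3/4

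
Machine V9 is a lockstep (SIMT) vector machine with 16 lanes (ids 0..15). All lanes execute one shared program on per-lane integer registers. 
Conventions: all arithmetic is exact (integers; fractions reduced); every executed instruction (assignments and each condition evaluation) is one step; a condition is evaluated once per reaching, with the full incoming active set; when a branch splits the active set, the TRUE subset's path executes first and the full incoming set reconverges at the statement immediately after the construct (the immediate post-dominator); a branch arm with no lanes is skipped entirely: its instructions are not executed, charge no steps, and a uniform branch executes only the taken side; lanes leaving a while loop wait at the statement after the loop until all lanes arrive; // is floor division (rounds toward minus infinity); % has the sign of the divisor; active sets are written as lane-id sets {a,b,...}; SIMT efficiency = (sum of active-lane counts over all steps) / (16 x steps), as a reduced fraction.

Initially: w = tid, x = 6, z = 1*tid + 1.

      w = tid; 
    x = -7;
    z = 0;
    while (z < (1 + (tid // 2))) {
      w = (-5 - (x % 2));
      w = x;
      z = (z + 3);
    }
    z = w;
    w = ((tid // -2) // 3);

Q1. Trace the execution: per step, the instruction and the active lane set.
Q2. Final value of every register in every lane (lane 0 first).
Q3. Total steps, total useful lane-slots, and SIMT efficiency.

step 0: w <- tid                     {0,1,2,3,4,5,6,7,8,9,10,11,12,13,14,15}
step 1: x <- -7                      {0,1,2,3,4,5,6,7,8,9,10,11,12,13,14,15}
step 2: z <- 0                       {0,1,2,3,4,5,6,7,8,9,10,11,12,13,14,15}
step 3: eval (z < (1 + (tid // 2)))  {0,1,2,3,4,5,6,7,8,9,10,11,12,13,14,15}
step 4: w <- (-5 - (x % 2))          {0,1,2,3,4,5,6,7,8,9,10,11,12,13,14,15}
step 5: w <- x                       {0,1,2,3,4,5,6,7,8,9,10,11,12,13,14,15}
step 6: z <- (z + 3)                 {0,1,2,3,4,5,6,7,8,9,10,11,12,13,14,15}
step 7: eval (z < (1 + (tid // 2)))  {0,1,2,3,4,5,6,7,8,9,10,11,12,13,14,15}
step 8: w <- (-5 - (x % 2))          {6,7,8,9,10,11,12,13,14,15}
step 9: w <- x                       {6,7,8,9,10,11,12,13,14,15}
step 10: z <- (z + 3)                 {6,7,8,9,10,11,12,13,14,15}
step 11: eval (z < (1 + (tid // 2)))  {6,7,8,9,10,11,12,13,14,15}
step 12: w <- (-5 - (x % 2))          {12,13,14,15}
step 13: w <- x                       {12,13,14,15}
step 14: z <- (z + 3)                 {12,13,14,15}
step 15: eval (z < (1 + (tid // 2)))  {12,13,14,15}
step 16: z <- w                       {0,1,2,3,4,5,6,7,8,9,10,11,12,13,14,15}
step 17: w <- ((tid // -2) // 3)      {0,1,2,3,4,5,6,7,8,9,10,11,12,13,14,15}

Answer: 18 steps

w: 0,-1,-1,-1,-1,-1,-1,-2,-2,-2,-2,-2,-2,-3,-3,-3
x: -7,-7,-7,-7,-7,-7,-7,-7,-7,-7,-7,-7,-7,-7,-7,-7
z: -7,-7,-7,-7,-7,-7,-7,-7,-7,-7,-7,-7,-7,-7,-7,-7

steps = 18; useful = 216; efficiency = 216/288 = 3/4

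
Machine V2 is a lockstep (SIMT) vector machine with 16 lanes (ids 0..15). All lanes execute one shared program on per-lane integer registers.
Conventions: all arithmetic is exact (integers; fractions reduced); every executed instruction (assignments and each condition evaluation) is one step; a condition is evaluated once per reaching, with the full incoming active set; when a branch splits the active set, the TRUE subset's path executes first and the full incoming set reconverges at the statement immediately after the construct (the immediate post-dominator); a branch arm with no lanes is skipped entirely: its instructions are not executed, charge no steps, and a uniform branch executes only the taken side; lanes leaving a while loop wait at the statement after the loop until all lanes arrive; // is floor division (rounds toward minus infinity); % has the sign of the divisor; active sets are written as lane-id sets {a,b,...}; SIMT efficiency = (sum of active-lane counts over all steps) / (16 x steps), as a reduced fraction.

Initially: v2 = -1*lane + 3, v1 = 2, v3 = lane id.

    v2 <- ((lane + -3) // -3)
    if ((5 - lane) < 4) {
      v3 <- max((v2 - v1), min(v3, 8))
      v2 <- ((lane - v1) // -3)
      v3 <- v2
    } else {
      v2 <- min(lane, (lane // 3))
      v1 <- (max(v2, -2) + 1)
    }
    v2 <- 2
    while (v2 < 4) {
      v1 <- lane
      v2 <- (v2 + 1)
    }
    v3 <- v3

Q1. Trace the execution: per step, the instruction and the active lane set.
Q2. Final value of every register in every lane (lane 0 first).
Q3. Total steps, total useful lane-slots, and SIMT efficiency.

step 0: v2 <- ((lane + -3) // -3)    {0,1,2,3,4,5,6,7,8,9,10,11,12,13,14,15}
step 1: eval ((5 - lane) < 4)        {0,1,2,3,4,5,6,7,8,9,10,11,12,13,14,15}
step 2: v3 <- max((v2 - v1), min(v3, 8)) {2,3,4,5,6,7,8,9,10,11,12,13,14,15}
step 3: v2 <- ((lane - v1) // -3)    {2,3,4,5,6,7,8,9,10,11,12,13,14,15}
step 4: v3 <- v2                     {2,3,4,5,6,7,8,9,10,11,12,13,14,15}
step 5: v2 <- min(lane, (lane // 3)) {0,1}
step 6: v1 <- (max(v2, -2) + 1)      {0,1}
step 7: v2 <- 2                      {0,1,2,3,4,5,6,7,8,9,10,11,12,13,14,15}
step 8: eval (v2 < 4)                {0,1,2,3,4,5,6,7,8,9,10,11,12,13,14,15}
step 9: v1 <- lane                   {0,1,2,3,4,5,6,7,8,9,10,11,12,13,14,15}
step 10: v2 <- (v2 + 1)               {0,1,2,3,4,5,6,7,8,9,10,11,12,13,14,15}
step 11: eval (v2 < 4)                {0,1,2,3,4,5,6,7,8,9,10,11,12,13,14,15}
step 12: v1 <- lane                   {0,1,2,3,4,5,6,7,8,9,10,11,12,13,14,15}
step 13: v2 <- (v2 + 1)               {0,1,2,3,4,5,6,7,8,9,10,11,12,13,14,15}
step 14: eval (v2 < 4)                {0,1,2,3,4,5,6,7,8,9,10,11,12,13,14,15}
step 15: v3 <- v3                     {0,1,2,3,4,5,6,7,8,9,10,11,12,13,14,15}

Answer: 16 steps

v2: 4,4,4,4,4,4,4,4,4,4,4,4,4,4,4,4
v1: 0,1,2,3,4,5,6,7,8,9,10,11,12,13,14,15
v3: 0,1,0,-1,-1,-1,-2,-2,-2,-3,-3,-3,-4,-4,-4,-5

steps = 16; useful = 222; efficiency = 222/256 = 111/128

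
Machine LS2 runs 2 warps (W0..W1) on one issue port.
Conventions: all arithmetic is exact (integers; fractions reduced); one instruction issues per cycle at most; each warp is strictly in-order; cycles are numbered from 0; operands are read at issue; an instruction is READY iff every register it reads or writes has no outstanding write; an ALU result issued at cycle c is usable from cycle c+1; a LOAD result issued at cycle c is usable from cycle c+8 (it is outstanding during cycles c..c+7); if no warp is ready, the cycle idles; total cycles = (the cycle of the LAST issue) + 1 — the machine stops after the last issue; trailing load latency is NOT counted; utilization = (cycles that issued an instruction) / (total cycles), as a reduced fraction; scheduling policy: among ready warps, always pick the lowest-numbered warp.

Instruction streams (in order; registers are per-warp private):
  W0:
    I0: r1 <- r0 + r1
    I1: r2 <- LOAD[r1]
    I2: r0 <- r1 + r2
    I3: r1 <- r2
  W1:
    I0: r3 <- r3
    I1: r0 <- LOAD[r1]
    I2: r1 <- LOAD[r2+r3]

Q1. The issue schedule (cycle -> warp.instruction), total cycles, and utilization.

cycle 0: W0.I0
cycle 1: W0.I1
cycle 2: W1.I0
cycle 3: W1.I1
cycle 4: W1.I2
cycle 5: idle
cycle 6: idle
cycle 7: idle
cycle 8: idle
cycle 9: W0.I2
cycle 10: W0.I3

Answer: 11 cycles, utilization 7/11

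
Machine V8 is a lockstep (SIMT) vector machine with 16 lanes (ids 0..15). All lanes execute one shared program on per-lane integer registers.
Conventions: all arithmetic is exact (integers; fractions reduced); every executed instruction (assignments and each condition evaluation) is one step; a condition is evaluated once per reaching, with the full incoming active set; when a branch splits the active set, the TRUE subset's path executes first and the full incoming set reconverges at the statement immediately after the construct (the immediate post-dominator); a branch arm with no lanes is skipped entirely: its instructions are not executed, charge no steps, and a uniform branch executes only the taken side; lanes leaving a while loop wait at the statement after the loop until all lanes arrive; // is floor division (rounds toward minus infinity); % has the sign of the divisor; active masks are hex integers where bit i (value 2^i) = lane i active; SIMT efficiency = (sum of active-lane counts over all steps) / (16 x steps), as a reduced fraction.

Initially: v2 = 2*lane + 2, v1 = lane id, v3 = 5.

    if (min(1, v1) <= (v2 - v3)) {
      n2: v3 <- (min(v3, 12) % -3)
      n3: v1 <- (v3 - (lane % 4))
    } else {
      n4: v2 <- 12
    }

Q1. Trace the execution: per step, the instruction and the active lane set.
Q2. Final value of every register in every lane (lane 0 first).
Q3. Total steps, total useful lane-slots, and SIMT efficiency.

step 0: eval (min(1, v1) <= (v2 - v3)) 0xffff
step 1: v3 <- (min(v3, 12) % -3)     0xfffc
step 2: v1 <- (v3 - (lane % 4))      0xfffc
step 3: v2 <- 12                     0x0003

Answer: 4 steps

v2: 12,12,6,8,10,12,14,16,18,20,22,24,26,28,30,32
v1: 0,1,-3,-4,-1,-2,-3,-4,-1,-2,-3,-4,-1,-2,-3,-4
v3: 5,5,-1,-1,-1,-1,-1,-1,-1,-1,-1,-1,-1,-1,-1,-1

steps = 4; useful = 46; efficiency = 46/64 = 23/32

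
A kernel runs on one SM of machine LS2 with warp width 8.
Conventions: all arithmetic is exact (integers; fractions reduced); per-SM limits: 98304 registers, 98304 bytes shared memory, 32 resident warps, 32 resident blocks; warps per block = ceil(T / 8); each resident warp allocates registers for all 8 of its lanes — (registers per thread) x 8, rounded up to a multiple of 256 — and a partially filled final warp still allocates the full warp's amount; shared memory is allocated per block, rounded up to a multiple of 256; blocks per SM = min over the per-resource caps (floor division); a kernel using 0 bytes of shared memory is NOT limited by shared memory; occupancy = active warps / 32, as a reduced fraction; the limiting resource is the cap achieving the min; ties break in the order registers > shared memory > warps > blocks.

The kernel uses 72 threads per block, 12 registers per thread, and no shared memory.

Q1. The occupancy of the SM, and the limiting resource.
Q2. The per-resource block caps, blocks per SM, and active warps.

Answer: occupancy 27/32, limited by warps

registers: 42 blocks
shared memory: no limit (kernel uses none)
warps: 3 blocks
blocks: 32 blocks

Answer: 3 blocks, 27 active warps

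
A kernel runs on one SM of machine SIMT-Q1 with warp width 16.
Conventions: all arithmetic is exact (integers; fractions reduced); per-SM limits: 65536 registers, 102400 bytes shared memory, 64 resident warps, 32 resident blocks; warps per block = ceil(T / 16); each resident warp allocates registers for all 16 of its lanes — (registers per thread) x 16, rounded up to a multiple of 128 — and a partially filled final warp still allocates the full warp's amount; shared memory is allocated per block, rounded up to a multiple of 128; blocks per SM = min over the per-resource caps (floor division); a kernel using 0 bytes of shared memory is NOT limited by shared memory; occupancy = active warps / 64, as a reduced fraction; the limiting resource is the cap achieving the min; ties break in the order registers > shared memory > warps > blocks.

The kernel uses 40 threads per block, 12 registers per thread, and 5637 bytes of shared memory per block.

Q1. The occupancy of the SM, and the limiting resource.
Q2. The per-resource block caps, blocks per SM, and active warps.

Answer: occupancy 51/64, limited by shared memory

registers: 85 blocks
shared memory: 17 blocks
warps: 21 blocks
blocks: 32 blocks

Answer: 17 blocks, 51 active warps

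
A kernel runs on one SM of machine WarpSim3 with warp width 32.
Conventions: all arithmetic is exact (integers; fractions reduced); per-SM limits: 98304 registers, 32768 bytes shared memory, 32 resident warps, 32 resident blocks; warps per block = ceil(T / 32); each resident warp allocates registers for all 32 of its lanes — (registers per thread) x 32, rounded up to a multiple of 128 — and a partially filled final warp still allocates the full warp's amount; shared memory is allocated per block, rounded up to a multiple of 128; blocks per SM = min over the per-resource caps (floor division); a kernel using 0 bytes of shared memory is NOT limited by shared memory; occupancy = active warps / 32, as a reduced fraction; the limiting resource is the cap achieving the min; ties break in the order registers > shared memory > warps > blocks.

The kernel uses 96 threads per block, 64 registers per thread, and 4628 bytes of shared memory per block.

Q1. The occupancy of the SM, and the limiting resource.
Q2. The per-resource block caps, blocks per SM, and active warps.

Answer: occupancy 9/16, limited by shared memory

registers: 16 blocks
shared memory: 6 blocks
warps: 10 blocks
blocks: 32 blocks

Answer: 6 blocks, 18 active warps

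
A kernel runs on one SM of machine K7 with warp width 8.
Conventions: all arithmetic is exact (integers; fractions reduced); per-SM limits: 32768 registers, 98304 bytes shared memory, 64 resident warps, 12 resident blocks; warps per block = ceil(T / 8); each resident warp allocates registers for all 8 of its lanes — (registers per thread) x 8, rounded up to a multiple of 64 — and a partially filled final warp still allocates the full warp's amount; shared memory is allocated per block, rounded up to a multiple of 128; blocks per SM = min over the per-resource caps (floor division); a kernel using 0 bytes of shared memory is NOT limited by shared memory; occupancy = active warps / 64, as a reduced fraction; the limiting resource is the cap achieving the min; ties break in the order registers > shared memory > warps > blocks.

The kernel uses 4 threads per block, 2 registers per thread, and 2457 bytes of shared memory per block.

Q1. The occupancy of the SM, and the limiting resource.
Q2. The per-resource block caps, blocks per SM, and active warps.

Answer: occupancy 3/16, limited by blocks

registers: 512 blocks
shared memory: 38 blocks
warps: 64 blocks
blocks: 12 blocks

Answer: 12 blocks, 12 active warps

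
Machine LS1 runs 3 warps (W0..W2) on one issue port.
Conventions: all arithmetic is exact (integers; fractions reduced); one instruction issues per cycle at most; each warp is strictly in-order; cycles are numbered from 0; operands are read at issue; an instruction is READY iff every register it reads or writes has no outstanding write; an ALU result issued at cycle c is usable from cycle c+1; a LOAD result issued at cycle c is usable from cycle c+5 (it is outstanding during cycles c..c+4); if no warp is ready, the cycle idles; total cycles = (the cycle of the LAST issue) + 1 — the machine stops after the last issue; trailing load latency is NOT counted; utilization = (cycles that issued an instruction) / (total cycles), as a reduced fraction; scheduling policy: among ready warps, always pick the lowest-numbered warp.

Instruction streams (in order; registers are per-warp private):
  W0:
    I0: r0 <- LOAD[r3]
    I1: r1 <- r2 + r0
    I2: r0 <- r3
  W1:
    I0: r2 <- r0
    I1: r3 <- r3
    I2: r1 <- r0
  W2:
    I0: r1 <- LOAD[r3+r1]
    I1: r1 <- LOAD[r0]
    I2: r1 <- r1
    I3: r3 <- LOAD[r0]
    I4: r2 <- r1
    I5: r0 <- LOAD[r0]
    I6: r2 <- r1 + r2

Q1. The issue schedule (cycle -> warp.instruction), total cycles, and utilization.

cycle 0: W0.I0
cycle 1: W1.I0
cycle 2: W1.I1
cycle 3: W1.I2
cycle 4: W2.I0
cycle 5: W0.I1
cycle 6: W0.I2
cycle 7: idle
cycle 8: idle
cycle 9: W2.I1
cycle 10: idle
cycle 11: idle
cycle 12: idle
cycle 13: idle
cycle 14: W2.I2
cycle 15: W2.I3
cycle 16: W2.I4
cycle 17: W2.I5
cycle 18: W2.I6

Answer: 19 cycles, utilization 13/19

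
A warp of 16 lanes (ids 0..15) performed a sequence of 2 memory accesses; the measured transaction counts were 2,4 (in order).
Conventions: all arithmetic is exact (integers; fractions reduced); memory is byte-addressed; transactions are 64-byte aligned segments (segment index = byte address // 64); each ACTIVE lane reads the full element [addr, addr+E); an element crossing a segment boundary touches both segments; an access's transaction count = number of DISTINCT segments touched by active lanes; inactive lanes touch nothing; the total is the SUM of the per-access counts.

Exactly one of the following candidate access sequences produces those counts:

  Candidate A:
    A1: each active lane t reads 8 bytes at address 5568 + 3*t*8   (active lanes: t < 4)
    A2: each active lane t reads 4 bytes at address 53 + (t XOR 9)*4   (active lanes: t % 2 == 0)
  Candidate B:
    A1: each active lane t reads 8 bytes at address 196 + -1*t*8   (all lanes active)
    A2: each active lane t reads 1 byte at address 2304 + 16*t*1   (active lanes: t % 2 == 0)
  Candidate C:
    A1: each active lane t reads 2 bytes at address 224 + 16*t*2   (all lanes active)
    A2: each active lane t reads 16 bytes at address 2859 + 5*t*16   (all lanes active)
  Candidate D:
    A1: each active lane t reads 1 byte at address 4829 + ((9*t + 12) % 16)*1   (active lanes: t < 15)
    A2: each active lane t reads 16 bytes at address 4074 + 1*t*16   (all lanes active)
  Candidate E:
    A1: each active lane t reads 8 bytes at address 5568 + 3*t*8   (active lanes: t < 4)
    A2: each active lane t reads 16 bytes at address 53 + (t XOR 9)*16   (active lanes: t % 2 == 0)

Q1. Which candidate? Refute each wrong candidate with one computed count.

A: A2 gives 2 transactions, not 4
B: A1 gives 3 transactions, not 2
C: A1 gives 9 transactions, not 2
D: A1 gives 1 transaction, not 2
E: all counts match (2,4)

Answer: E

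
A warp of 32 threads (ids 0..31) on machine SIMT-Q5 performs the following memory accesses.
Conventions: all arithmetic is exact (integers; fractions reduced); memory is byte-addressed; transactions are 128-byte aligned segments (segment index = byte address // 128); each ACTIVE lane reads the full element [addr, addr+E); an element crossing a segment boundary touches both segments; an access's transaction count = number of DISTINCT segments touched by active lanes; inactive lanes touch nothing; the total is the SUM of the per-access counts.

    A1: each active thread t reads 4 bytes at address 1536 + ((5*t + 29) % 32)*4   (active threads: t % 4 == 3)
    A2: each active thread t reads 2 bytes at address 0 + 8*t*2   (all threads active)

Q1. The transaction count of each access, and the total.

A1: 1 transaction
A2: 4 transactions

Answer: 1,4; total 5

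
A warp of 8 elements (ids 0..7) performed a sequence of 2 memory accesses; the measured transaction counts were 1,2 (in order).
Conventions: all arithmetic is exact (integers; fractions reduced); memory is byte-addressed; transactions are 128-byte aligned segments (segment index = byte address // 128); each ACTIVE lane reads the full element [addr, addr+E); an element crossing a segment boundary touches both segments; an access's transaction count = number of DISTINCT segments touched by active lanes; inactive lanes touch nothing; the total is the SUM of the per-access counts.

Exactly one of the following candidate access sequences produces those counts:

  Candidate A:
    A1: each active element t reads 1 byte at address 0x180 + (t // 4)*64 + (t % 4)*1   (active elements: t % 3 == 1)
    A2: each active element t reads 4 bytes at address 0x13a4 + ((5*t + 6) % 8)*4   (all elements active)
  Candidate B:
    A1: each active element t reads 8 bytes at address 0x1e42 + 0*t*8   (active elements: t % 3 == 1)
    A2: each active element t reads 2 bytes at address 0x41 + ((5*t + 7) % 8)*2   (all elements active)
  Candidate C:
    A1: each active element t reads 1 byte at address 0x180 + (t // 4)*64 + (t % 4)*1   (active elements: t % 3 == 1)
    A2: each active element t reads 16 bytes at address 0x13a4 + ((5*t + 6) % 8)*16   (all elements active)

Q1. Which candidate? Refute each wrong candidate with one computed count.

A: A2 gives 1 transaction, not 2
B: A2 gives 1 transaction, not 2
C: all counts match (1,2)

Answer: C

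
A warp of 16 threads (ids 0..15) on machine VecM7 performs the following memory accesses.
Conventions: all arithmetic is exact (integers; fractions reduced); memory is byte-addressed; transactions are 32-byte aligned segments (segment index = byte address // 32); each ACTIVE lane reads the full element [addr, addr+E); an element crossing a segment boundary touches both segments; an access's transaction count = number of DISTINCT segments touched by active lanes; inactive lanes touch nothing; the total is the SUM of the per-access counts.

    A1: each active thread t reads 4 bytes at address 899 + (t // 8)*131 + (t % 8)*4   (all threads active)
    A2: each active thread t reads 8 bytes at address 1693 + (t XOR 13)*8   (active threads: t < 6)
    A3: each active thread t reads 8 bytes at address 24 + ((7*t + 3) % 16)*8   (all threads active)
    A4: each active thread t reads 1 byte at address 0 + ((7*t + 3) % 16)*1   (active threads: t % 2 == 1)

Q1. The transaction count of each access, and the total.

A1: 4 transactions
A2: 3 transactions
A3: 5 transactions
A4: 1 transaction

Answer: 4,3,5,1; total 13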